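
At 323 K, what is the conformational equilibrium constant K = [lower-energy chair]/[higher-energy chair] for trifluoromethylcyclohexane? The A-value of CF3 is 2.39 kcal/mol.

K ≈ 41.4

One chair has the trifluoromethyl group axial (E = 2.39 kcal/mol) and the other has it equatorial (E = 0).
ΔG = 2.39 kcal/mol between the two chairs.
K = exp(ΔG/RT) with R = 1.987×10⁻³ kcal mol⁻¹ K⁻¹ and T = 323 K gives K ≈ 41.4.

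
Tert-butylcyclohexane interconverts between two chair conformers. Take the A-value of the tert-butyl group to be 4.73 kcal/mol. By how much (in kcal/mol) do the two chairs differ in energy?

4.73 kcal/mol

A monosubstituted cyclohexane has one chair with the tert-butyl group axial (E = A = 4.73 kcal/mol) and one with it equatorial (E = 0).
ΔE = 4.73 − 0 = 4.73 kcal/mol.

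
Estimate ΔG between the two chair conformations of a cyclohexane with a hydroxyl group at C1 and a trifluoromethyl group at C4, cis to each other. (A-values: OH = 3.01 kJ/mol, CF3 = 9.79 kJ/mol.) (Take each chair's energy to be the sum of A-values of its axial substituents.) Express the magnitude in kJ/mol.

C1 and C4 have opposite parity, so for the cis isomer the two substituents are one axial and one equatorial in each chair.
Chair I (hydroxyl axial, trifluoromethyl equatorial): E = 3.01 kJ/mol.
Chair II (hydroxyl equatorial, trifluoromethyl axial): E = 9.79 kJ/mol.
ΔE = 9.79 − 3.01 = 6.78 kJ/mol; chair I is more stable.

6.78 kJ/mol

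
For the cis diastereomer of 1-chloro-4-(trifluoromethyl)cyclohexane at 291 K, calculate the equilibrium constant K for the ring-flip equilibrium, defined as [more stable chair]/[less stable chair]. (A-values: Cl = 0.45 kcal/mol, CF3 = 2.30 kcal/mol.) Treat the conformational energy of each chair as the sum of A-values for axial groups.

K ≈ 24.5

C1 and C4 have opposite parity, so for the cis isomer the two substituents are one axial and one equatorial in each chair.
Chair I (chloro axial, trifluoromethyl equatorial): E = 0.45 kcal/mol; chair II (chloro equatorial, trifluoromethyl axial): E = 2.30 kcal/mol.
ΔG = 1.85 kcal/mol between the two chairs.
K = exp(ΔG/RT) with R = 1.987×10⁻³ kcal mol⁻¹ K⁻¹ and T = 291 K gives K ≈ 24.5.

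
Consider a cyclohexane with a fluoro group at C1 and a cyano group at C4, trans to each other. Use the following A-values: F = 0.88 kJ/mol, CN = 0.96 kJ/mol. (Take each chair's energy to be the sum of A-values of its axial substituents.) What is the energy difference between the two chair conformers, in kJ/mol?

C1 and C4 have opposite parity, so for the trans isomer the two substituents are e,e in one chair and a,a in the other.
Chair I (fluoro axial, cyano axial): E = 1.84 kJ/mol.
Chair II (fluoro equatorial, cyano equatorial): E = 0.00 kJ/mol.
ΔE = 1.84 − 0.00 = 1.84 kJ/mol; chair II is more stable.

1.84 kJ/mol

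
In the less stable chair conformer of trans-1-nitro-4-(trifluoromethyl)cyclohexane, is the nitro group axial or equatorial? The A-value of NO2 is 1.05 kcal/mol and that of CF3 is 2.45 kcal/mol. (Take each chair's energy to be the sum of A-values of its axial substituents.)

axial

C1 and C4 have opposite parity, so for the trans isomer the two substituents are e,e in one chair and a,a in the other.
Chair I (nitro axial, trifluoromethyl axial): E = 3.50 kcal/mol.
Chair II (nitro equatorial, trifluoromethyl equatorial): E = 0.00 kcal/mol.
Chair I is the less stable (higher-energy) conformer, and in that chair the nitro group is axial.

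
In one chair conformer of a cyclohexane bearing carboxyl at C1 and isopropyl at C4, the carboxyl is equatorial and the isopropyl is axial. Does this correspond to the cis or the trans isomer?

cis

C1 and C4 have opposite parity, so their axial bonds point in opposite directions.
With opposite-parity carbons, two substituents on the same face are one axial and one equatorial; opposite faces give both axial or both equatorial.
Here the groups are equatorial/axial → same face → cis.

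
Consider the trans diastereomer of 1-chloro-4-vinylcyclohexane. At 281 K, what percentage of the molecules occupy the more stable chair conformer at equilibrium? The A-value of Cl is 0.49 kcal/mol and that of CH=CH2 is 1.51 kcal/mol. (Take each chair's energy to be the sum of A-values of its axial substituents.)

C1 and C4 have opposite parity, so for the trans isomer the two substituents are e,e in one chair and a,a in the other.
Chair I (chloro axial, vinyl axial): E = 2.00 kcal/mol; chair II (chloro equatorial, vinyl equatorial): E = 0.00 kcal/mol.
ΔG = 2.00 kcal/mol between the two chairs.
K = exp(ΔG/RT) with R = 1.987×10⁻³ kcal mol⁻¹ K⁻¹ and T = 281 K gives K ≈ 35.9.
Fraction in the lower-energy chair = K/(K+1) = 97.3%.

97.3%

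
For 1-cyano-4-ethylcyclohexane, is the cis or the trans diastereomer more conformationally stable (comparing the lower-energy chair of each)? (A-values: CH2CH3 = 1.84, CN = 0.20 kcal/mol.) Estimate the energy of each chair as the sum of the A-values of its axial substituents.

trans

At 1,4 positions (parity opposite): cis → (a,e or e,a); trans → (e,e or a,a).
Best chair for cis: E = 0.20 kcal/mol; best chair for trans: E = 0.00 kcal/mol.
The trans isomer is lower by 0.20 kcal/mol.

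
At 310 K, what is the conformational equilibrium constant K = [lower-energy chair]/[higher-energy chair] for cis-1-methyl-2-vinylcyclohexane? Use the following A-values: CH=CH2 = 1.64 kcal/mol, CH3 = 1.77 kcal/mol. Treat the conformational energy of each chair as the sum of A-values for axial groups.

C1 and C2 have opposite parity, so for the cis isomer the two substituents are one axial and one equatorial in each chair.
Chair I (vinyl axial, methyl equatorial): E = 1.64 kcal/mol; chair II (vinyl equatorial, methyl axial): E = 1.77 kcal/mol.
ΔG = 0.13 kcal/mol between the two chairs.
K = exp(ΔG/RT) with R = 1.987×10⁻³ kcal mol⁻¹ K⁻¹ and T = 310 K gives K ≈ 1.23.

K ≈ 1.23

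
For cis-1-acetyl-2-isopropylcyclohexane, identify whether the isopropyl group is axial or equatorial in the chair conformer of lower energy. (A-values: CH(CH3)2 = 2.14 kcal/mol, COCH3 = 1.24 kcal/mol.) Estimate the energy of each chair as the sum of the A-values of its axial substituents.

C1 and C2 have opposite parity, so for the cis isomer the two substituents are one axial and one equatorial in each chair.
Chair I (isopropyl axial, acetyl equatorial): E = 2.14 kcal/mol.
Chair II (isopropyl equatorial, acetyl axial): E = 1.24 kcal/mol.
Chair II is the more stable (lower-energy) conformer, and in that chair the isopropyl group is equatorial.

equatorial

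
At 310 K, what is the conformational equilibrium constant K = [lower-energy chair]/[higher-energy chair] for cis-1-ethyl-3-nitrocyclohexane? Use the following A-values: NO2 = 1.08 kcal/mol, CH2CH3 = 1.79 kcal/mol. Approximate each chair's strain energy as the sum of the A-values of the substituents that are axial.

C1 and C3 have the same parity, so for the cis isomer the two substituents are e,e in one chair and a,a in the other.
Chair I (nitro axial, ethyl axial): E = 2.87 kcal/mol; chair II (nitro equatorial, ethyl equatorial): E = 0.00 kcal/mol.
ΔG = 2.87 kcal/mol between the two chairs.
K = exp(ΔG/RT) with R = 1.987×10⁻³ kcal mol⁻¹ K⁻¹ and T = 310 K gives K ≈ 106.

K ≈ 106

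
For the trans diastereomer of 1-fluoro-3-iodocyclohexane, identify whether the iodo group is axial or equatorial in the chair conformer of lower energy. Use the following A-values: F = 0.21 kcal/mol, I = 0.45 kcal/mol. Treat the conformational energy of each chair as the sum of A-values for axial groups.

C1 and C3 have the same parity, so for the trans isomer the two substituents are one axial and one equatorial in each chair.
Chair I (fluoro axial, iodo equatorial): E = 0.21 kcal/mol.
Chair II (fluoro equatorial, iodo axial): E = 0.45 kcal/mol.
Chair I is the more stable (lower-energy) conformer, and in that chair the iodo group is equatorial.

equatorial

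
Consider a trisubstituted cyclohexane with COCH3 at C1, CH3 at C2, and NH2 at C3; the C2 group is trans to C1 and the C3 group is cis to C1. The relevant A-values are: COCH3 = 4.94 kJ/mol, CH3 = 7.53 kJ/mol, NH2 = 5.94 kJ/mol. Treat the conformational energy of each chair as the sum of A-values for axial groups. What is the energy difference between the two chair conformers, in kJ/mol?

18.41 kJ/mol

Chair I (acetyl axial, methyl axial, amino axial): E = 18.41 kJ/mol.
Chair II (acetyl equatorial, methyl equatorial, amino equatorial): E = 0.00 kJ/mol.
ΔE = 18.41 − 0.00 = 18.41 kJ/mol; chair II is more stable.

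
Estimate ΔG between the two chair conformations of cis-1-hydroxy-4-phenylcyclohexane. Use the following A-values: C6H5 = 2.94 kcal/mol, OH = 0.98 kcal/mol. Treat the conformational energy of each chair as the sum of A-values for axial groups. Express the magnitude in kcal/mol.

C1 and C4 have opposite parity, so for the cis isomer the two substituents are one axial and one equatorial in each chair.
Chair I (phenyl axial, hydroxyl equatorial): E = 2.94 kcal/mol.
Chair II (phenyl equatorial, hydroxyl axial): E = 0.98 kcal/mol.
ΔE = 2.94 − 0.98 = 1.96 kcal/mol; chair II is more stable.

1.96 kcal/mol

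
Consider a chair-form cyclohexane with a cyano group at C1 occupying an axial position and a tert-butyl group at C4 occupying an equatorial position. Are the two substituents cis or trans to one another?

C1 and C4 have opposite parity, so their axial bonds point in opposite directions.
With opposite-parity carbons, two substituents on the same face are one axial and one equatorial; opposite faces give both axial or both equatorial.
Here the groups are axial/equatorial → same face → cis.

cis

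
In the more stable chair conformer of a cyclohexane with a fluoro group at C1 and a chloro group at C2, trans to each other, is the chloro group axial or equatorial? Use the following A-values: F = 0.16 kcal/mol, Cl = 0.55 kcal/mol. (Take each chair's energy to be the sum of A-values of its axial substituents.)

equatorial

C1 and C2 have opposite parity, so for the trans isomer the two substituents are e,e in one chair and a,a in the other.
Chair I (fluoro axial, chloro axial): E = 0.71 kcal/mol.
Chair II (fluoro equatorial, chloro equatorial): E = 0.00 kcal/mol.
Chair II is the more stable (lower-energy) conformer, and in that chair the chloro group is equatorial.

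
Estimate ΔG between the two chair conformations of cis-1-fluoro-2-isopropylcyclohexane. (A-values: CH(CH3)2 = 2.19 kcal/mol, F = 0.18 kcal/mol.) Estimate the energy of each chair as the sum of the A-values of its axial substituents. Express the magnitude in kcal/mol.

C1 and C2 have opposite parity, so for the cis isomer the two substituents are one axial and one equatorial in each chair.
Chair I (isopropyl axial, fluoro equatorial): E = 2.19 kcal/mol.
Chair II (isopropyl equatorial, fluoro axial): E = 0.18 kcal/mol.
ΔE = 2.19 − 0.18 = 2.01 kcal/mol; chair II is more stable.

2.01 kcal/mol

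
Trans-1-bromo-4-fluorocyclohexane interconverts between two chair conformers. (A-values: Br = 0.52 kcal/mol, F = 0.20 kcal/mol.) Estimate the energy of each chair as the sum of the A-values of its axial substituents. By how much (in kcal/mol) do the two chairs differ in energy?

0.72 kcal/mol

C1 and C4 have opposite parity, so for the trans isomer the two substituents are e,e in one chair and a,a in the other.
Chair I (bromo axial, fluoro axial): E = 0.72 kcal/mol.
Chair II (bromo equatorial, fluoro equatorial): E = 0.00 kcal/mol.
ΔE = 0.72 − 0.00 = 0.72 kcal/mol; chair II is more stable.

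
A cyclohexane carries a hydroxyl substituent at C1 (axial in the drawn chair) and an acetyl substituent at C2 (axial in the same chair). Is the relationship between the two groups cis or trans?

C1 and C2 have opposite parity, so their axial bonds point in opposite directions.
With opposite-parity carbons, two substituents on the same face are one axial and one equatorial; opposite faces give both axial or both equatorial.
Here the groups are axial/axial → opposite face → trans.

trans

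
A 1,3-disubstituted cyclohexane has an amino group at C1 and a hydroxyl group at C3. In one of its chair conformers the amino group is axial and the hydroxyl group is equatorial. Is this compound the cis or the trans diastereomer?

trans

C1 and C3 have the same parity, so their axial bonds point in the same direction.
With same-parity carbons, two substituents on the same face are both axial or both equatorial; opposite faces give one of each.
Here the groups are axial/equatorial → opposite face → trans.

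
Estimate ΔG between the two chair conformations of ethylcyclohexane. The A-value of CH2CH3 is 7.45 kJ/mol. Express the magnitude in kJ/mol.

7.45 kJ/mol

A monosubstituted cyclohexane has one chair with the ethyl group axial (E = A = 7.45 kJ/mol) and one with it equatorial (E = 0).
ΔE = 7.45 − 0 = 7.45 kJ/mol.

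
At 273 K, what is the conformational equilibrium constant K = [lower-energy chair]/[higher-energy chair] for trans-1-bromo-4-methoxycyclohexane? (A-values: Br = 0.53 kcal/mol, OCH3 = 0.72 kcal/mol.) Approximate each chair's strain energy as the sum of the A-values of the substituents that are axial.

C1 and C4 have opposite parity, so for the trans isomer the two substituents are e,e in one chair and a,a in the other.
Chair I (bromo axial, methoxy axial): E = 1.25 kcal/mol; chair II (bromo equatorial, methoxy equatorial): E = 0.00 kcal/mol.
ΔG = 1.25 kcal/mol between the two chairs.
K = exp(ΔG/RT) with R = 1.987×10⁻³ kcal mol⁻¹ K⁻¹ and T = 273 K gives K ≈ 10.

K ≈ 10.0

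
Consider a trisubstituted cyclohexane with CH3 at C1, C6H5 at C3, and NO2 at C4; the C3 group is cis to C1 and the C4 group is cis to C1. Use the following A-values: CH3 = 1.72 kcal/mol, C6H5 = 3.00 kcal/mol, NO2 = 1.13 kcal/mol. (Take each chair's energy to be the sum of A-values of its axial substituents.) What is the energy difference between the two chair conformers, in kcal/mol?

3.59 kcal/mol

Chair I (methyl axial, phenyl axial, nitro equatorial): E = 4.72 kcal/mol.
Chair II (methyl equatorial, phenyl equatorial, nitro axial): E = 1.13 kcal/mol.
ΔE = 4.72 − 1.13 = 3.59 kcal/mol; chair II is more stable.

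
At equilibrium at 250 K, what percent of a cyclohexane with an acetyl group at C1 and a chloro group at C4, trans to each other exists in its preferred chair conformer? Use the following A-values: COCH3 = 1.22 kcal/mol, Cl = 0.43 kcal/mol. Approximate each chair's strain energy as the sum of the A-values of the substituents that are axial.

96.5%

C1 and C4 have opposite parity, so for the trans isomer the two substituents are e,e in one chair and a,a in the other.
Chair I (acetyl axial, chloro axial): E = 1.65 kcal/mol; chair II (acetyl equatorial, chloro equatorial): E = 0.00 kcal/mol.
ΔG = 1.65 kcal/mol between the two chairs.
K = exp(ΔG/RT) with R = 1.987×10⁻³ kcal mol⁻¹ K⁻¹ and T = 250 K gives K ≈ 27.7.
Fraction in the lower-energy chair = K/(K+1) = 96.5%.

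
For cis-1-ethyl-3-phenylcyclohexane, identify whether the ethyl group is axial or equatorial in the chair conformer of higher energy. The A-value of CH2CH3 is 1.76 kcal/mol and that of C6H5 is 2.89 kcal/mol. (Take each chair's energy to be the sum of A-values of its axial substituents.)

C1 and C3 have the same parity, so for the cis isomer the two substituents are e,e in one chair and a,a in the other.
Chair I (ethyl axial, phenyl axial): E = 4.65 kcal/mol.
Chair II (ethyl equatorial, phenyl equatorial): E = 0.00 kcal/mol.
Chair I is the less stable (higher-energy) conformer, and in that chair the ethyl group is axial.

axial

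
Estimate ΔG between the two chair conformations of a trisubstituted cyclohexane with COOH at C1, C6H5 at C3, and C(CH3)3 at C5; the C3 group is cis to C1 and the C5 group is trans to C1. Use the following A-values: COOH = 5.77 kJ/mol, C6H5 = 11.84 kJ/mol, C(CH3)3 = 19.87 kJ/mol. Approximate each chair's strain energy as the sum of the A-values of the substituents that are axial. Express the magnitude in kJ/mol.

2.26 kJ/mol

Chair I (carboxyl axial, phenyl axial, tert-butyl equatorial): E = 17.61 kJ/mol.
Chair II (carboxyl equatorial, phenyl equatorial, tert-butyl axial): E = 19.87 kJ/mol.
ΔE = 19.87 − 17.61 = 2.26 kJ/mol; chair I is more stable.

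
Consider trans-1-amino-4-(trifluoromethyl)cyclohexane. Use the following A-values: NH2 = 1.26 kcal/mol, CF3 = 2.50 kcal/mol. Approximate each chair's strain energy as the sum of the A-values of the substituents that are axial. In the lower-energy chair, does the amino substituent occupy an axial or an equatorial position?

C1 and C4 have opposite parity, so for the trans isomer the two substituents are e,e in one chair and a,a in the other.
Chair I (amino axial, trifluoromethyl axial): E = 3.76 kcal/mol.
Chair II (amino equatorial, trifluoromethyl equatorial): E = 0.00 kcal/mol.
Chair II is the more stable (lower-energy) conformer, and in that chair the amino group is equatorial.

equatorial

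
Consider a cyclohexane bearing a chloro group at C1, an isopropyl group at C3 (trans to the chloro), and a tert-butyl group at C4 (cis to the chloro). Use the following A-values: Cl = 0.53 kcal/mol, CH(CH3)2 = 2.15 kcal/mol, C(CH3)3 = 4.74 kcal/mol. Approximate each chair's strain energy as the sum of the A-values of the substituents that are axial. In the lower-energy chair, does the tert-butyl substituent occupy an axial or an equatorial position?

Chair I (chloro axial, isopropyl equatorial, tert-butyl equatorial): E = 0.53 kcal/mol.
Chair II (chloro equatorial, isopropyl axial, tert-butyl axial): E = 6.89 kcal/mol.
Chair I is the more stable (lower-energy) conformer, and in that chair the tert-butyl group is equatorial.

equatorial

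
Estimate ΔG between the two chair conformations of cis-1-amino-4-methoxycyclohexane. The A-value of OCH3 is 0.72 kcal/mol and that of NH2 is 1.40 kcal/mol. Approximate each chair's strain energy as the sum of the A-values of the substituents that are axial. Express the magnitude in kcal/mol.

0.68 kcal/mol

C1 and C4 have opposite parity, so for the cis isomer the two substituents are one axial and one equatorial in each chair.
Chair I (methoxy axial, amino equatorial): E = 0.72 kcal/mol.
Chair II (methoxy equatorial, amino axial): E = 1.40 kcal/mol.
ΔE = 1.40 − 0.72 = 0.68 kcal/mol; chair I is more stable.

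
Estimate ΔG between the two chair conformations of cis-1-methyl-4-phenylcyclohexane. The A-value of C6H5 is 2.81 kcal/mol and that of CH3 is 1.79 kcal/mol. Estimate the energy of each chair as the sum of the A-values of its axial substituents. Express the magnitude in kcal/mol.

C1 and C4 have opposite parity, so for the cis isomer the two substituents are one axial and one equatorial in each chair.
Chair I (phenyl axial, methyl equatorial): E = 2.81 kcal/mol.
Chair II (phenyl equatorial, methyl axial): E = 1.79 kcal/mol.
ΔE = 2.81 − 1.79 = 1.02 kcal/mol; chair II is more stable.

1.02 kcal/mol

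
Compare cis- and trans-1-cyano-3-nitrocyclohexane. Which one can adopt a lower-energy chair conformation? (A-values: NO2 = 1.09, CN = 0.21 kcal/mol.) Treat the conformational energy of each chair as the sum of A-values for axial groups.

At 1,3 positions (parity same): cis → (e,e or a,a); trans → (a,e or e,a).
Best chair for cis: E = 0.00 kcal/mol; best chair for trans: E = 0.21 kcal/mol.
The cis isomer is lower by 0.21 kcal/mol.

cis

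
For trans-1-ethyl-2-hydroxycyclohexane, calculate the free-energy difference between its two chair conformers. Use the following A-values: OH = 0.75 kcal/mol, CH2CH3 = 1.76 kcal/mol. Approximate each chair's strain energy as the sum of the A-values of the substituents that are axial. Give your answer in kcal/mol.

C1 and C2 have opposite parity, so for the trans isomer the two substituents are e,e in one chair and a,a in the other.
Chair I (hydroxyl axial, ethyl axial): E = 2.51 kcal/mol.
Chair II (hydroxyl equatorial, ethyl equatorial): E = 0.00 kcal/mol.
ΔE = 2.51 − 0.00 = 2.51 kcal/mol; chair II is more stable.

2.51 kcal/mol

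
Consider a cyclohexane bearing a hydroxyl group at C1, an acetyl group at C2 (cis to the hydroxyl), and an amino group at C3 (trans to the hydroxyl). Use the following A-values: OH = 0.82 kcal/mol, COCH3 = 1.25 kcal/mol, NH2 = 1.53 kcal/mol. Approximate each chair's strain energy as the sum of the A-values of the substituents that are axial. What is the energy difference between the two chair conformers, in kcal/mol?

1.96 kcal/mol

Chair I (hydroxyl axial, acetyl equatorial, amino equatorial): E = 0.82 kcal/mol.
Chair II (hydroxyl equatorial, acetyl axial, amino axial): E = 2.78 kcal/mol.
ΔE = 2.78 − 0.82 = 1.96 kcal/mol; chair I is more stable.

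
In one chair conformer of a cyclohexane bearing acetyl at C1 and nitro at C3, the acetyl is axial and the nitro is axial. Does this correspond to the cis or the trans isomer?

cis

C1 and C3 have the same parity, so their axial bonds point in the same direction.
With same-parity carbons, two substituents on the same face are both axial or both equatorial; opposite faces give one of each.
Here the groups are axial/axial → same face → cis.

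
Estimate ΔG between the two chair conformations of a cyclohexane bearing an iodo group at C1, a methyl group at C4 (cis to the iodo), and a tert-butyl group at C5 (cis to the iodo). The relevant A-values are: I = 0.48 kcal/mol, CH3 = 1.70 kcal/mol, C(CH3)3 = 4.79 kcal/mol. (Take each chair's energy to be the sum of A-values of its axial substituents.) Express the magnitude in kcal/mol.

Chair I (iodo axial, methyl equatorial, tert-butyl axial): E = 5.27 kcal/mol.
Chair II (iodo equatorial, methyl axial, tert-butyl equatorial): E = 1.70 kcal/mol.
ΔE = 5.27 − 1.70 = 3.57 kcal/mol; chair II is more stable.

3.57 kcal/mol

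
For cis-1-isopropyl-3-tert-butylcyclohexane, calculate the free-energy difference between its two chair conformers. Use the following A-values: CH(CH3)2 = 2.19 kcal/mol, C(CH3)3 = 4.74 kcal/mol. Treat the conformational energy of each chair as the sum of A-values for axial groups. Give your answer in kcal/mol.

6.93 kcal/mol

C1 and C3 have the same parity, so for the cis isomer the two substituents are e,e in one chair and a,a in the other.
Chair I (isopropyl axial, tert-butyl axial): E = 6.93 kcal/mol.
Chair II (isopropyl equatorial, tert-butyl equatorial): E = 0.00 kcal/mol.
ΔE = 6.93 − 0.00 = 6.93 kcal/mol; chair II is more stable.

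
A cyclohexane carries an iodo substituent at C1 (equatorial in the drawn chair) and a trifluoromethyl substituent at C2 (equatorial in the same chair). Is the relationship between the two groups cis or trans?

C1 and C2 have opposite parity, so their axial bonds point in opposite directions.
With opposite-parity carbons, two substituents on the same face are one axial and one equatorial; opposite faces give both axial or both equatorial.
Here the groups are equatorial/equatorial → opposite face → trans.

trans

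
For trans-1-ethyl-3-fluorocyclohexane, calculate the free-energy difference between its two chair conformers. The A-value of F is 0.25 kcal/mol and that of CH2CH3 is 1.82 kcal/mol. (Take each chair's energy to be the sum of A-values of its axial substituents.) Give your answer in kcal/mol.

C1 and C3 have the same parity, so for the trans isomer the two substituents are one axial and one equatorial in each chair.
Chair I (fluoro axial, ethyl equatorial): E = 0.25 kcal/mol.
Chair II (fluoro equatorial, ethyl axial): E = 1.82 kcal/mol.
ΔE = 1.82 − 0.25 = 1.57 kcal/mol; chair I is more stable.

1.57 kcal/mol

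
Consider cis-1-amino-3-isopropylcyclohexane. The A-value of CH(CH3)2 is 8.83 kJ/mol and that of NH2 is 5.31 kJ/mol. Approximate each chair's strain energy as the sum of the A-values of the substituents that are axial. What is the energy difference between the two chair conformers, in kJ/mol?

C1 and C3 have the same parity, so for the cis isomer the two substituents are e,e in one chair and a,a in the other.
Chair I (isopropyl axial, amino axial): E = 14.14 kJ/mol.
Chair II (isopropyl equatorial, amino equatorial): E = 0.00 kJ/mol.
ΔE = 14.14 − 0.00 = 14.14 kJ/mol; chair II is more stable.

14.14 kJ/mol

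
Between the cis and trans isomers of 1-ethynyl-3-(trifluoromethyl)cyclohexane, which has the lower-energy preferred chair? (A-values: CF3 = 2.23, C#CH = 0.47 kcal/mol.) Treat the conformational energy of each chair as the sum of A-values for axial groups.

cis

At 1,3 positions (parity same): cis → (e,e or a,a); trans → (a,e or e,a).
Best chair for cis: E = 0.00 kcal/mol; best chair for trans: E = 0.47 kcal/mol.
The cis isomer is lower by 0.47 kcal/mol.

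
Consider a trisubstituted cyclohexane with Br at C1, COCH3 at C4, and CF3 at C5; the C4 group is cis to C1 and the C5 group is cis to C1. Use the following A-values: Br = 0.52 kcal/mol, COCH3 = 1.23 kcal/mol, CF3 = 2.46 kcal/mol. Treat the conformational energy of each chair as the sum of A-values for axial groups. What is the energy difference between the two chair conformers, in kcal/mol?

1.75 kcal/mol

Chair I (bromo axial, acetyl equatorial, trifluoromethyl axial): E = 2.98 kcal/mol.
Chair II (bromo equatorial, acetyl axial, trifluoromethyl equatorial): E = 1.23 kcal/mol.
ΔE = 2.98 − 1.23 = 1.75 kcal/mol; chair II is more stable.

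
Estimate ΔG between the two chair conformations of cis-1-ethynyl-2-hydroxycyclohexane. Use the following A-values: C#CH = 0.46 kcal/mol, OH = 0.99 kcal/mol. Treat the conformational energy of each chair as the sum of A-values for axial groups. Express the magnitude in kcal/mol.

C1 and C2 have opposite parity, so for the cis isomer the two substituents are one axial and one equatorial in each chair.
Chair I (ethynyl axial, hydroxyl equatorial): E = 0.46 kcal/mol.
Chair II (ethynyl equatorial, hydroxyl axial): E = 0.99 kcal/mol.
ΔE = 0.99 − 0.46 = 0.53 kcal/mol; chair I is more stable.

0.53 kcal/mol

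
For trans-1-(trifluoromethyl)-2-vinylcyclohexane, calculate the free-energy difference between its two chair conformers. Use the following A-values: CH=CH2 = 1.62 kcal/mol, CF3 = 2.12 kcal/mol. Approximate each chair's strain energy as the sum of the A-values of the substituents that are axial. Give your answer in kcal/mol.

C1 and C2 have opposite parity, so for the trans isomer the two substituents are e,e in one chair and a,a in the other.
Chair I (vinyl axial, trifluoromethyl axial): E = 3.74 kcal/mol.
Chair II (vinyl equatorial, trifluoromethyl equatorial): E = 0.00 kcal/mol.
ΔE = 3.74 − 0.00 = 3.74 kcal/mol; chair II is more stable.

3.74 kcal/mol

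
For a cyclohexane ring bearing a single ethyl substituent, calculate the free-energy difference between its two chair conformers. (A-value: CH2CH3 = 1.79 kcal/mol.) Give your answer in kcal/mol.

A monosubstituted cyclohexane has one chair with the ethyl group axial (E = A = 1.79 kcal/mol) and one with it equatorial (E = 0).
ΔE = 1.79 − 0 = 1.79 kcal/mol.

1.79 kcal/mol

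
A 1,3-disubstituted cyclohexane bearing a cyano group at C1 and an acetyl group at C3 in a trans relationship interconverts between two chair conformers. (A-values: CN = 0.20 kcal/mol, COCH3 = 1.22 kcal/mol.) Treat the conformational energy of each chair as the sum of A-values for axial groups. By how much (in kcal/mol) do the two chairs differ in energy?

C1 and C3 have the same parity, so for the trans isomer the two substituents are one axial and one equatorial in each chair.
Chair I (cyano axial, acetyl equatorial): E = 0.20 kcal/mol.
Chair II (cyano equatorial, acetyl axial): E = 1.22 kcal/mol.
ΔE = 1.22 − 0.20 = 1.02 kcal/mol; chair I is more stable.

1.02 kcal/mol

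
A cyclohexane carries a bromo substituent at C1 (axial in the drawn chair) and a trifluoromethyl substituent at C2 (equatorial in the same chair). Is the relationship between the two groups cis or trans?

C1 and C2 have opposite parity, so their axial bonds point in opposite directions.
With opposite-parity carbons, two substituents on the same face are one axial and one equatorial; opposite faces give both axial or both equatorial.
Here the groups are axial/equatorial → same face → cis.

cis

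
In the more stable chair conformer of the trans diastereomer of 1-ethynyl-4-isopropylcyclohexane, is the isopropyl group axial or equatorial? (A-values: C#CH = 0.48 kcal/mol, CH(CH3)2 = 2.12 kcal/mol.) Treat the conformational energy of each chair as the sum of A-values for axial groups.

equatorial

C1 and C4 have opposite parity, so for the trans isomer the two substituents are e,e in one chair and a,a in the other.
Chair I (ethynyl axial, isopropyl axial): E = 2.60 kcal/mol.
Chair II (ethynyl equatorial, isopropyl equatorial): E = 0.00 kcal/mol.
Chair II is the more stable (lower-energy) conformer, and in that chair the isopropyl group is equatorial.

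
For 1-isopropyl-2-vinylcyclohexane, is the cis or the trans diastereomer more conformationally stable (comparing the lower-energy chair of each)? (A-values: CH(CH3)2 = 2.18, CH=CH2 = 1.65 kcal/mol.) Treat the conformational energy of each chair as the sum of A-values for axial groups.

At 1,2 positions (parity opposite): cis → (a,e or e,a); trans → (e,e or a,a).
Best chair for cis: E = 1.65 kcal/mol; best chair for trans: E = 0.00 kcal/mol.
The trans isomer is lower by 1.65 kcal/mol.

trans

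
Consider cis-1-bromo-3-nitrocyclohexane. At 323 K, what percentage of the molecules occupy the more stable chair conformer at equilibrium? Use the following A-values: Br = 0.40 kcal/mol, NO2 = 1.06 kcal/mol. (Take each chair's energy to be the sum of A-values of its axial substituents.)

90.7%

C1 and C3 have the same parity, so for the cis isomer the two substituents are e,e in one chair and a,a in the other.
Chair I (bromo axial, nitro axial): E = 1.46 kcal/mol; chair II (bromo equatorial, nitro equatorial): E = 0.00 kcal/mol.
ΔG = 1.46 kcal/mol between the two chairs.
K = exp(ΔG/RT) with R = 1.987×10⁻³ kcal mol⁻¹ K⁻¹ and T = 323 K gives K ≈ 9.73.
Fraction in the lower-energy chair = K/(K+1) = 90.7%.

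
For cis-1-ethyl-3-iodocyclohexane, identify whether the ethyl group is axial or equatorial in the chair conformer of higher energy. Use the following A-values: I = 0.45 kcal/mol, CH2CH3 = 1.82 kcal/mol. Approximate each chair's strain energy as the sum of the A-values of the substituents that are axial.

C1 and C3 have the same parity, so for the cis isomer the two substituents are e,e in one chair and a,a in the other.
Chair I (iodo axial, ethyl axial): E = 2.27 kcal/mol.
Chair II (iodo equatorial, ethyl equatorial): E = 0.00 kcal/mol.
Chair I is the less stable (higher-energy) conformer, and in that chair the ethyl group is axial.

axial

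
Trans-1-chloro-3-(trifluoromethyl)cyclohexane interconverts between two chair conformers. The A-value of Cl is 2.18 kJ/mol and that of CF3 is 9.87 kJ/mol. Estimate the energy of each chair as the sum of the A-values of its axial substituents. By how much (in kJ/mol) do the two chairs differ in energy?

7.69 kJ/mol

C1 and C3 have the same parity, so for the trans isomer the two substituents are one axial and one equatorial in each chair.
Chair I (chloro axial, trifluoromethyl equatorial): E = 2.18 kJ/mol.
Chair II (chloro equatorial, trifluoromethyl axial): E = 9.87 kJ/mol.
ΔE = 9.87 − 2.18 = 7.69 kJ/mol; chair I is more stable.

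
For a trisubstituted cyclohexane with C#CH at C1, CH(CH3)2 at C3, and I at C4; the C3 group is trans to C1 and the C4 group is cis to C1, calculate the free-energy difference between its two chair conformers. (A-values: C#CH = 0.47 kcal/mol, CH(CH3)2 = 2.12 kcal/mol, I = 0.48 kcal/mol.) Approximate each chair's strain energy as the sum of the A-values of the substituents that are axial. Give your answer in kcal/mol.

Chair I (ethynyl axial, isopropyl equatorial, iodo equatorial): E = 0.47 kcal/mol.
Chair II (ethynyl equatorial, isopropyl axial, iodo axial): E = 2.60 kcal/mol.
ΔE = 2.60 − 0.47 = 2.13 kcal/mol; chair I is more stable.

2.13 kcal/mol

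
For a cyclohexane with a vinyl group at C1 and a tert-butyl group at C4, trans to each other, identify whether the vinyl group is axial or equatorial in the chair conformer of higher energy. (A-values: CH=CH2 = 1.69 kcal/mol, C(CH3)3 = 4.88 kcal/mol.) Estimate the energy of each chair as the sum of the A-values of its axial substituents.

C1 and C4 have opposite parity, so for the trans isomer the two substituents are e,e in one chair and a,a in the other.
Chair I (vinyl axial, tert-butyl axial): E = 6.57 kcal/mol.
Chair II (vinyl equatorial, tert-butyl equatorial): E = 0.00 kcal/mol.
Chair I is the less stable (higher-energy) conformer, and in that chair the vinyl group is axial.

axial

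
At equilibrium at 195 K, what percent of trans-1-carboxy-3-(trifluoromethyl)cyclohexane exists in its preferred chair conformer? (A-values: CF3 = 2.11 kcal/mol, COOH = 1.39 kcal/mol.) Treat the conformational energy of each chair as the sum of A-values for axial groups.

86.5%

C1 and C3 have the same parity, so for the trans isomer the two substituents are one axial and one equatorial in each chair.
Chair I (trifluoromethyl axial, carboxyl equatorial): E = 2.11 kcal/mol; chair II (trifluoromethyl equatorial, carboxyl axial): E = 1.39 kcal/mol.
ΔG = 0.72 kcal/mol between the two chairs.
K = exp(ΔG/RT) with R = 1.987×10⁻³ kcal mol⁻¹ K⁻¹ and T = 195 K gives K ≈ 6.41.
Fraction in the lower-energy chair = K/(K+1) = 86.5%.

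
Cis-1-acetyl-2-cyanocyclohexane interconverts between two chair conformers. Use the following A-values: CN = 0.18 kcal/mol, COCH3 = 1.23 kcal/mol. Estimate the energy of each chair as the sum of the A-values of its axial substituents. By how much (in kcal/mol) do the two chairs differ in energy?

C1 and C2 have opposite parity, so for the cis isomer the two substituents are one axial and one equatorial in each chair.
Chair I (cyano axial, acetyl equatorial): E = 0.18 kcal/mol.
Chair II (cyano equatorial, acetyl axial): E = 1.23 kcal/mol.
ΔE = 1.23 − 0.18 = 1.05 kcal/mol; chair I is more stable.

1.05 kcal/mol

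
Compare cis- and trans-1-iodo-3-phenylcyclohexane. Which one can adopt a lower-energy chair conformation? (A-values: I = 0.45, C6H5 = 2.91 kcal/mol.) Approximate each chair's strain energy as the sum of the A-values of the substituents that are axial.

cis

At 1,3 positions (parity same): cis → (e,e or a,a); trans → (a,e or e,a).
Best chair for cis: E = 0.00 kcal/mol; best chair for trans: E = 0.45 kcal/mol.
The cis isomer is lower by 0.45 kcal/mol.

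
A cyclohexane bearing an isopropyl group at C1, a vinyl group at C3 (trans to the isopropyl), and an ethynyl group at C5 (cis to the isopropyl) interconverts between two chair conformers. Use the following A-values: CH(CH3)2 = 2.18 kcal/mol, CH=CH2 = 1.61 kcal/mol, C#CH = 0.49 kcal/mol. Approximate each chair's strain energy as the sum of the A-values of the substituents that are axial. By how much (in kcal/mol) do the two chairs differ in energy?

1.06 kcal/mol

Chair I (isopropyl axial, vinyl equatorial, ethynyl axial): E = 2.67 kcal/mol.
Chair II (isopropyl equatorial, vinyl axial, ethynyl equatorial): E = 1.61 kcal/mol.
ΔE = 2.67 − 1.61 = 1.06 kcal/mol; chair II is more stable.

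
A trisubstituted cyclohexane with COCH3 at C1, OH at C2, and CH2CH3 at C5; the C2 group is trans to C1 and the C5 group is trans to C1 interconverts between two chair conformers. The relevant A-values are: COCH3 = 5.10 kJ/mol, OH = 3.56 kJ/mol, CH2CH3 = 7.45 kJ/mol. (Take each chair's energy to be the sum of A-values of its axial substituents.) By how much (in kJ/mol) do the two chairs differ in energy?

1.21 kJ/mol

Chair I (acetyl axial, hydroxyl axial, ethyl equatorial): E = 8.66 kJ/mol.
Chair II (acetyl equatorial, hydroxyl equatorial, ethyl axial): E = 7.45 kJ/mol.
ΔE = 8.66 − 7.45 = 1.21 kJ/mol; chair II is more stable.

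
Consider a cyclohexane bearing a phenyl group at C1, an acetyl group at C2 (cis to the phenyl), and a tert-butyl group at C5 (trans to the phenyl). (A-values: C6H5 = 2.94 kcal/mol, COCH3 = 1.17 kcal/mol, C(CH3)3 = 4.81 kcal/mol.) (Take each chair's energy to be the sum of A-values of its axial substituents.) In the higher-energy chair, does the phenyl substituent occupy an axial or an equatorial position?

Chair I (phenyl axial, acetyl equatorial, tert-butyl equatorial): E = 2.94 kcal/mol.
Chair II (phenyl equatorial, acetyl axial, tert-butyl axial): E = 5.98 kcal/mol.
Chair II is the less stable (higher-energy) conformer, and in that chair the phenyl group is equatorial.

equatorial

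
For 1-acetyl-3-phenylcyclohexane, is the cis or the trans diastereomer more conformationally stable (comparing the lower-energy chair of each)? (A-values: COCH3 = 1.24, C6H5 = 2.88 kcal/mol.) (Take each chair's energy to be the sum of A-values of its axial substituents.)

At 1,3 positions (parity same): cis → (e,e or a,a); trans → (a,e or e,a).
Best chair for cis: E = 0.00 kcal/mol; best chair for trans: E = 1.24 kcal/mol.
The cis isomer is lower by 1.24 kcal/mol.

cis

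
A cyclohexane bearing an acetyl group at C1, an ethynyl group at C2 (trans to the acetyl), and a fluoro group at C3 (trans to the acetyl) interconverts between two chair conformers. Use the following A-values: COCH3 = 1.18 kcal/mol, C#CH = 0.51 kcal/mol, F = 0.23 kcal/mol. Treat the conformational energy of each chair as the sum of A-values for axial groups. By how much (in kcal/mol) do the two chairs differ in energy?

Chair I (acetyl axial, ethynyl axial, fluoro equatorial): E = 1.69 kcal/mol.
Chair II (acetyl equatorial, ethynyl equatorial, fluoro axial): E = 0.23 kcal/mol.
ΔE = 1.69 − 0.23 = 1.46 kcal/mol; chair II is more stable.

1.46 kcal/mol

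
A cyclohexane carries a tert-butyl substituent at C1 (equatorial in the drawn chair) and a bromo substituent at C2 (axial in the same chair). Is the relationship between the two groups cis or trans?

cis

C1 and C2 have opposite parity, so their axial bonds point in opposite directions.
With opposite-parity carbons, two substituents on the same face are one axial and one equatorial; opposite faces give both axial or both equatorial.
Here the groups are equatorial/axial → same face → cis.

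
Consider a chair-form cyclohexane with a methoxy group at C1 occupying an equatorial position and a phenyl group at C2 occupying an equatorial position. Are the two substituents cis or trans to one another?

trans

C1 and C2 have opposite parity, so their axial bonds point in opposite directions.
With opposite-parity carbons, two substituents on the same face are one axial and one equatorial; opposite faces give both axial or both equatorial.
Here the groups are equatorial/equatorial → opposite face → trans.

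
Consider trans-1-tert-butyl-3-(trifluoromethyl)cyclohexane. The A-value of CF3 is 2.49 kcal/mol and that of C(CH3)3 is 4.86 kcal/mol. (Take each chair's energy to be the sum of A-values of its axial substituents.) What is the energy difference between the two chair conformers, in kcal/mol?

2.37 kcal/mol

C1 and C3 have the same parity, so for the trans isomer the two substituents are one axial and one equatorial in each chair.
Chair I (trifluoromethyl axial, tert-butyl equatorial): E = 2.49 kcal/mol.
Chair II (trifluoromethyl equatorial, tert-butyl axial): E = 4.86 kcal/mol.
ΔE = 4.86 − 2.49 = 2.37 kcal/mol; chair I is more stable.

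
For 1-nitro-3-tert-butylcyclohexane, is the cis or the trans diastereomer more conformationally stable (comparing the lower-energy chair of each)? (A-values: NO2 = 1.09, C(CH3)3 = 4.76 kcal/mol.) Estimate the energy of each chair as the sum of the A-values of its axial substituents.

cis

At 1,3 positions (parity same): cis → (e,e or a,a); trans → (a,e or e,a).
Best chair for cis: E = 0.00 kcal/mol; best chair for trans: E = 1.09 kcal/mol.
The cis isomer is lower by 1.09 kcal/mol.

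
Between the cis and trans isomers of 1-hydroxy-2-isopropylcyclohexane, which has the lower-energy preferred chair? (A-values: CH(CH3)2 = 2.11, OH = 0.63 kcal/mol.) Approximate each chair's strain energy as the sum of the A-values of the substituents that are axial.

trans

At 1,2 positions (parity opposite): cis → (a,e or e,a); trans → (e,e or a,a).
Best chair for cis: E = 0.63 kcal/mol; best chair for trans: E = 0.00 kcal/mol.
The trans isomer is lower by 0.63 kcal/mol.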